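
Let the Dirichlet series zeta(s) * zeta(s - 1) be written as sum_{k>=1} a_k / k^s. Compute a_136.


Convolution gives a_k = sum_{d | k} d * 1 = sum_{d | k} d = sigma(k), the sum of positive divisors of k.
For k = 136, the divisors are 1, 2, 4, 8, 17, 34, 68, 136, so
sigma(136) = 1 + 2 + 4 + 8 + 17 + 34 + 68 + 136 = 270.

270


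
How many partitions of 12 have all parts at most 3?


Using the generating function (1-x)^(-1)(1-x^2)^(-1)(1-x^3)^(-1),
the coefficient of x^12 counts these restricted partitions.
Result = 19

19


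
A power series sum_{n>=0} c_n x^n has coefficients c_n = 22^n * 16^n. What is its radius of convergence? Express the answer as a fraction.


By the root test (Cauchy-Hadamard), the radius is R = 1 / limsup_n |c_n|^(1/n).
Here |c_n|^(1/n) = (22^n * 16^n)^(1/n) = 22 * 16 = 352 for all n.
So R = 1/352 = 1/352.

1/352


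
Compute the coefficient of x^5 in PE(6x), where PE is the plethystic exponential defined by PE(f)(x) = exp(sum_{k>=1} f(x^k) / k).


With f(x) = 6x, the exponent is sum_{k>=1} 6 x^k / k = 6 * (-ln(1 - x)). Exponentiating:
PE(6x) = exp(-6 ln(1 - x)) = 1/(1 - x)^6.
By the negative binomial expansion, [x^n] 1/(1 - x)^6 = C(n + 5, 5).
For n = 5: C(10, 5) = 252.

252


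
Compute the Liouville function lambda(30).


The Liouville function is lambda(k) = (-1)^Omega(k), where Omega(k) counts the prime factors of k with multiplicity.
Factoring: 30 = 2 * 3 * 5, so Omega(30) = 3.
lambda(30) = (-1)^3 = -1.

-1


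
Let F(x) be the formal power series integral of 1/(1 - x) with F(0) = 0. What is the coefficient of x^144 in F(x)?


1/(1 - x) = sum_{k>=0} x^k. Integrating termwise and using F(0) = 0 gives
F(x) = sum_{k>=0} x^(k+1) / (k+1) = sum_{m>=1} x^m / m = -ln(1 - x).
So the coefficient of x^144 is 1/144 = 1/144.

1/144


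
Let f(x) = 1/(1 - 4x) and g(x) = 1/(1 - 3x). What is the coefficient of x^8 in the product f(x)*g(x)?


The coefficient of x^n in f*g is the Cauchy product: sum_{k=0}^{n} a^k * b^(n-k).
With a=4, b=3, n=8:
sum_{k=0}^{8} 4^k * 3^(8-k)
= 242461

242461


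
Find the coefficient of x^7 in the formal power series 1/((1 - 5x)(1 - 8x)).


By partial fractions or Cauchy convolution:
The coefficient equals sum_{k=0}^{7} 5^k * 8^(7-k).
= 5462197

5462197


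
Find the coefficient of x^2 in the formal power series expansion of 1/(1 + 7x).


Write 1/(1 + c x) = 1/(1 - (-c) x) and apply the geometric-series identity
1/(1 - y) = sum_{k>=0} y^k to get 1/(1 + c x) = sum_{k>=0} (-c)^k x^k.
So the coefficient of x^k is (-c)^k = (-1)^k * c^k.
Here c = 7 and k = 2:
(-7)^2 = 1 * 49 = 49

49


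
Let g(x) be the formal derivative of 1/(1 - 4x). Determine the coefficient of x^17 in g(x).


Differentiate termwise: d/dx sum_{k>=0} 4^k x^k = sum_{k>=1} k 4^k x^(k-1) = sum_{j>=0} (j+1) 4^(j+1) x^j.
Equivalently, d/dx [1/(1 - 4x)] = 4/(1 - 4x)^2.
For j = 17: 18 * 4^18 = 18 * 68719476736 = 1236950581248.

1236950581248


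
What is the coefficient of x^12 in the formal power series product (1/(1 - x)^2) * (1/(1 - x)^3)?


Combine the factors: (1/(1 - x)^2) * (1/(1 - x)^3) = 1/(1 - x)^5.
Then use 1/(1 - x)^r = sum_{k>=0} C(k + r - 1, r - 1) x^k with r = 5 and k = 12:
C(16, 4) = 1820.

1820


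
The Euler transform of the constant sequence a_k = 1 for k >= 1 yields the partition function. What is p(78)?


The Euler transform converts the sequence a_k = 1 into the number of integer partitions.
Using the recurrence or dynamic programming:
p(78) = 12132164

12132164


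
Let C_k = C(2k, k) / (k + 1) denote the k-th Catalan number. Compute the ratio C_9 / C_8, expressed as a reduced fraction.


Using C_k = (2k)! / (k! (k+1)!), the ratio C_{k+1}/C_k simplifies to
C_{k+1}/C_k = [(2k+2)! / ((k+1)! (k+2)!)] * [k! (k+1)! / (2k)!]
 = (2k+2)(2k+1) / ((k+1)(k+2)) = 2(2k+1) / (k+2).
For k = 8: 2(2*8 + 1) / (8 + 2) = 34/10 = 17/5.

17/5


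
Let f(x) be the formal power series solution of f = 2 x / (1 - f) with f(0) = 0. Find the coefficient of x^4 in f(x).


Apply Lagrange inversion: f = 2 x * phi(f) with phi(t) = 1/(1 - t), so
[x^n] f = 2^n * (1/n) [t^(n-1)] phi(t)^n = 2^n * (1/n) [t^(n-1)] (1 - t)^(-n) = 2^n * (1/n) C(2n - 2, n - 1) = 2^n * C_{n-1}.
For n = 4: C_3 = C(6, 3) / 4 = 20/4 = 5.
With the 2^4 = 16 factor, the coefficient is 16 * 5 = 80.

80


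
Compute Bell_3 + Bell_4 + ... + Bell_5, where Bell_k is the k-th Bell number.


Recall Bell_k counts set partitions of a k-set (with Bell_0 = 1 by convention).
Bell_3 through Bell_5: 5, 15, 52
Sum = 5 + 15 + 52 = 72.

72


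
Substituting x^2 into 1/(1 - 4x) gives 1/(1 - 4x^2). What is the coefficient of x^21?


Since 1/(1 - 4x^2) only has even powers of x,
the coefficient of x^21 (odd) is 0.

0


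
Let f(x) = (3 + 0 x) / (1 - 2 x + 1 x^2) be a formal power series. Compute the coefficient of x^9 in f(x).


Write f(x) = sum_{k>=0} a_k x^k. Multiplying both sides by 1 - 2 x + 1 x^2 gives
(1 - 2 x + 1 x^2) sum_{k>=0} a_k x^k = 3 + 0 x.
Matching coefficients:
 x^0: a_0 = 3
 x^1: a_1 - 2 a_0 = 0  =>  a_1 = 2*3 + 0 = 6
 x^k (k >= 2): a_k = 2 a_{k-1} - 1 a_{k-2}.
Iterating: a_2 = 9, a_3 = 12, a_4 = 15, a_5 = 18, a_6 = 21, a_7 = 24, a_8 = 27, a_9 = 30.
So the coefficient of x^9 is 30.

30


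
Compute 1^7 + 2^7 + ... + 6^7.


This power sum has a closed form given by Faulhaber's formula
sum_{k=1}^{m} k^p = (1 / (p + 1)) * sum_{j=0}^{p} C(p + 1, j) B_j m^(p + 1 - j),
but for small m direct computation is fastest:
1 + 128 + 2187 + 16384 + 78125 + 279936 = 376761.

376761


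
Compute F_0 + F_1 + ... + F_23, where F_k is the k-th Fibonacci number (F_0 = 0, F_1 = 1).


Use the identity sum_{k=0}^{N} F_k = F_{N+2} - 1 (which follows from F_{k+2} - F_{k+1} = F_k). Then
sum_{k=0}^{23} F_k = (F_{25} - 1) - (F_{1} - 1) = F_{25} - F_{1}.
Computing: F_{25} = 75025, F_{1} = 1, so
Sum = 75025 - 1 = 75024.

75024


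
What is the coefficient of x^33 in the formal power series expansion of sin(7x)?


The Maclaurin series is sin(t) = sum_{k>=0} (-1)^k t^(2k+1) / (2k+1)!, so substituting t = 7x, only odd powers of x are nonzero, with coefficient of x^(2k+1) equal to (-1)^k 7^(2k+1) / (2k+1)!.
Write 33 = 2*16 + 1, giving the coefficient (-1)^16 * 7^33 / 33! = 7730993719707444524137094407/8683317618811886495518194401280000000 = 3219905755813179726837607/3616542115290248436284129280000000.

3219905755813179726837607/3616542115290248436284129280000000


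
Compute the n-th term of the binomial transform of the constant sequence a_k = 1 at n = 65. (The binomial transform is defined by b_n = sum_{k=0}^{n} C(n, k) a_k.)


With a_k = 1 for all k, b_n = sum_{k=0}^{n} C(n, k) = 2^n by the binomial theorem.
For n = 65: 2^65 = 36893488147419103232.

36893488147419103232


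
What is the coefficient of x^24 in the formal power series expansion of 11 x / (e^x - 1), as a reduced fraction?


The exponential generating function for Bernoulli numbers is
x / (e^x - 1) = sum_{k>=0} B_k x^k / k!.
So the coefficient of x^24 in 11 x / (e^x - 1) is 11 B_24 / 24!.
Computing: B_24 = -236364091/2730, 24! = 620448401733239439360000, giving
11 * -236364091/2730 / 620448401733239439360000 = -236364091/153984012430158515404800000.

-236364091/153984012430158515404800000


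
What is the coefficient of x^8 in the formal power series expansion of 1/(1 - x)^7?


The expansion 1/(1 - x)^r = sum_{k>=0} C(k + r - 1, r - 1) x^k follows from the multiset / negative-binomial theorem (or from repeated differentiation of the geometric series).
For r = 7 and k = 8:
C(14, 6) = 87178291200 / (720 * 40320) = 3003.

3003


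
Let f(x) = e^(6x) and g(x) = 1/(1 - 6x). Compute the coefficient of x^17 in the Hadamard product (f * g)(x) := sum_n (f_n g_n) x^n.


Expanding: f_k = 6^k/k! (from e^(6x)) and g_k = 6^k (from 1/(1 - 6x)). So the Hadamard coefficient (f * g)_k = 6^k 6^k / k! = (36)^k / k!.
For k = 17: 36^17/17! = 286511799958070431838109696/355687428096000 = 11994027762626592768/14889875.

11994027762626592768/14889875


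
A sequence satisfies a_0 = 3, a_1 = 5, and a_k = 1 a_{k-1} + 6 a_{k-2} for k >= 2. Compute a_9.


The characteristic equation is t^2 - 1 t - 6 = 0, with roots r_1 = 3 and r_2 = -2 (so c_1 = r_1 + r_2, c_2 = -r_1 r_2 as required).
One can use the closed form a_n = A r_1^n + B r_2^n, but direct iteration is more reliable:
a_0 = 3, a_1 = 5, a_2 = 23, a_3 = 53, a_4 = 191, a_5 = 509, a_6 = 1655, a_7 = 4709, a_8 = 14639, a_9 = 42893.
So a_9 = 42893.

42893


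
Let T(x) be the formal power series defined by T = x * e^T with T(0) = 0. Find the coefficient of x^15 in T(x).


Apply the Lagrange inversion formula: if T = x * phi(T) with phi(t) = e^t, then
[x^n] T = (1/n) [t^(n-1)] phi(t)^n = (1/n) [t^(n-1)] e^(n t) = (1/n) * n^(n-1) / (n-1)! = n^(n-1) / n!.
When c = 1 this is the Cayley count of rooted labeled trees on n vertices, divided by n!.
For n = 15: 15^14 / 15! = 29192926025390625/1307674368000 = 320361328125/14350336.

320361328125/14350336


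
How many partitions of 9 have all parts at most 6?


Using the generating function (1-x)^(-1)(1-x^2)^(-1)...(1-x^6)^(-1),
the coefficient of x^9 counts these restricted partitions.
Result = 26

26


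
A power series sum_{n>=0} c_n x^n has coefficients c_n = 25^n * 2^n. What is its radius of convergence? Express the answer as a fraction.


By the root test (Cauchy-Hadamard), the radius is R = 1 / limsup_n |c_n|^(1/n).
Here |c_n|^(1/n) = (25^n * 2^n)^(1/n) = 25 * 2 = 50 for all n.
So R = 1/50 = 1/50.

1/50


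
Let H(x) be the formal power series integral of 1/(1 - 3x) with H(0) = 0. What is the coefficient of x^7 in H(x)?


1/(1 - 3x) = sum_{k>=0} 3^k x^k. Integrating termwise with H(0) = 0:
H(x) = sum_{k>=0} 3^k x^(k+1) / (k+1) = sum_{m>=1} 3^(m-1) x^m / m.
For m = 7: 3^6/7 = 729/7 = 729/7.

729/7


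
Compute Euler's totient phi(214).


phi(n) counts integers in [1, n] coprime to n. Using the multiplicative formula phi(n) = n * prod_{p | n} (1 - 1/p):
214 = 2 * 107, so
phi(214) = 214 * (1 - 1/2) * (1 - 1/107) = 106.

106


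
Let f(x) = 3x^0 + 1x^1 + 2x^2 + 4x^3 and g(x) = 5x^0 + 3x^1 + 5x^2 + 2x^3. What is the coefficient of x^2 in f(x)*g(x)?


Cauchy product at x^2:
3*5 + 1*3 + 2*5
= 28

28


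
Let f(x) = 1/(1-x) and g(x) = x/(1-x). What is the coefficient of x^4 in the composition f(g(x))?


First simplify the composition: f(g(x)) = 1/(1 - x/(1-x)) = (1-x)/((1-x) - x) = (1-x)/(1-2x).
Now extract the coefficient. Write (1-x)/(1-2x) = 1/(1-2x) - x/(1-2x).
The coefficient of x^n in 1/(1-2x) is 2^n, and in x/(1-2x) is 2^(n-1) (for n >= 1).
So the coefficient of x^4 is 2^4 - 2^3 = 16 - 8 = 8.

8


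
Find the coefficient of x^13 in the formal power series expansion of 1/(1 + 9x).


Write 1/(1 + c x) = 1/(1 - (-c) x) and apply the geometric-series identity
1/(1 - y) = sum_{k>=0} y^k to get 1/(1 + c x) = sum_{k>=0} (-c)^k x^k.
So the coefficient of x^k is (-c)^k = (-1)^k * c^k.
Here c = 9 and k = 13:
(-9)^13 = -1 * 2541865828329 = -2541865828329

-2541865828329


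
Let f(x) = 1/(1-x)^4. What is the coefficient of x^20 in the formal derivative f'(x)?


Differentiate: d/dx [ 1/(1-x)^r ] = r / (1-x)^(r+1).
Here r = 4, so f'(x) = 4 / (1-x)^5.
The expansion of 1/(1-x)^(r+1) has coefficient of x^n equal to C(n+r, r).
So the coefficient of x^20 in f'(x) is
4 * C(24, 4) = 4 * 10626 = 42504

42504


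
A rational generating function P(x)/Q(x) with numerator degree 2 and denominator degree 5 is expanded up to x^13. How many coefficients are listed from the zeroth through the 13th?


Expanding up to x^13 gives the coefficients for x^0, x^1, ..., x^13.
That is 13 + 1 = 14 coefficients in total.

14


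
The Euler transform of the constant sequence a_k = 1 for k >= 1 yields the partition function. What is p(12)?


The Euler transform converts the sequence a_k = 1 into the number of integer partitions.
Using the recurrence or dynamic programming:
p(12) = 77

77


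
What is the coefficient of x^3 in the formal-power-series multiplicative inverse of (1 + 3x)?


The inverse is 1/(1 + 3x). Apply the geometric identity 1/(1 - y) = sum_{k>=0} y^k with y = -3x:
1/(1 + 3x) = sum_{k>=0} (-3)^k x^k.
So the coefficient of x^3 is (-3)^3 = -27.

-27


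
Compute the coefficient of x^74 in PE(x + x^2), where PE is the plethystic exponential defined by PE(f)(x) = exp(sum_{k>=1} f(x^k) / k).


With f(x) = x + x^2, the exponent is sum_{k>=1} (x^k + x^(2k)) / k = -ln(1 - x) - ln(1 - x^2). Exponentiating:
PE(x + x^2) = 1 / ((1 - x)(1 - x^2)).
This is the generating function for partitions of n into parts of size 1 or 2. The number of 2's can be any j in 0..37, and the rest are 1's, so
[x^74] = floor(74/2) + 1 = 38.

38


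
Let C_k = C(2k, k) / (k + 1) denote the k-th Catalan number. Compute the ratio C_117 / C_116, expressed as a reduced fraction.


Using C_k = (2k)! / (k! (k+1)!), the ratio C_{k+1}/C_k simplifies to
C_{k+1}/C_k = [(2k+2)! / ((k+1)! (k+2)!)] * [k! (k+1)! / (2k)!]
 = (2k+2)(2k+1) / ((k+1)(k+2)) = 2(2k+1) / (k+2).
For k = 116: 2(2*116 + 1) / (116 + 2) = 466/118 = 233/59.

233/59


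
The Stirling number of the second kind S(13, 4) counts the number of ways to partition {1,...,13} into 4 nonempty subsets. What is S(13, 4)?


Using the explicit formula S(n,k) = (1/k!) sum_{j=0}^{k} (-1)^(k-j) C(k,j) j^n:
S(13, 4) = 2532530
Equivalently, S(n,k) is n! times the coefficient of x^n in the EGF (e^x - 1)^k / k!.

2532530


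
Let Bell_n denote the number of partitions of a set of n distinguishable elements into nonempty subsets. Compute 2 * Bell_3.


Bell_3 can be computed from the Bell triangle or from Dobinski's identity Bell_n = (1/e) * sum_{k>=0} k^n / k!.
Computing Bell_3 = 5.
Then 2 * 5 = 10.

10


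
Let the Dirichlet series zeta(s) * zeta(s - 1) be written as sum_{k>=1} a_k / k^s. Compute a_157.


Convolution gives a_k = sum_{d | k} d * 1 = sum_{d | k} d = sigma(k), the sum of positive divisors of k.
For k = 157, the divisors are 1, 157, so
sigma(157) = 1 + 157 = 158.

158


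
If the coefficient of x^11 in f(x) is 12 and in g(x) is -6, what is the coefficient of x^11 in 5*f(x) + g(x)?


Scalar multiplication scales coefficients: 5 * 12 = 60.
Then add the g coefficient: 60 + -6
= 54

54


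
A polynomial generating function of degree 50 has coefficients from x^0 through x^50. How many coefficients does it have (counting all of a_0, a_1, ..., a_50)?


A polynomial of degree 50 takes the form a_0 + a_1 x + ... + a_50 x^50.
The number of coefficients is 50 + 1 = 51.

51


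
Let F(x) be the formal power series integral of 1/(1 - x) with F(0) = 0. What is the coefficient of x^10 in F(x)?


1/(1 - x) = sum_{k>=0} x^k. Integrating termwise and using F(0) = 0 gives
F(x) = sum_{k>=0} x^(k+1) / (k+1) = sum_{m>=1} x^m / m = -ln(1 - x).
So the coefficient of x^10 is 1/10 = 1/10.

1/10


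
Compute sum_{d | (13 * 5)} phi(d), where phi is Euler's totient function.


First, 13 * 5 = 65. One classical identity is sum_{d | n} phi(d) = n (each k in [1, n] has a unique gcd with n, and among the k's with gcd(k, n) = n/d there are phi(d) of them). So the sum equals 65. We also verify directly:
Divisors of 65: 1, 5, 13, 65.
phi values: 1, 4, 12, 48.
Sum = 65.

65


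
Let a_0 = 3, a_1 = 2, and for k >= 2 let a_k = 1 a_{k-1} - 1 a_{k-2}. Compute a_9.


Iterating the recurrence forward:
a_0 = 3
a_1 = 2
a_2 = 1*2 - 1*3 = -1
a_3 = 1*-1 - 1*2 = -3
a_4 = 1*-3 - 1*-1 = -2
a_5 = 1*-2 - 1*-3 = 1
a_6 = 1*1 - 1*-2 = 3
a_7 = 1*3 - 1*1 = 2
a_8 = 1*2 - 1*3 = -1
a_9 = 1*-1 - 1*2 = -3
So a_9 = -3.

-3


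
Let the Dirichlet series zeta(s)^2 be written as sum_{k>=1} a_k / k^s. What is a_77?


The Dirichlet convolution of the constant function 1 with itself gives (1 * 1)(k) = sum_{d | k} 1 = d(k), the number of positive divisors of k.
Since zeta(s) = sum_{k>=1} 1/k^s, we have zeta(s)^2 = sum_{k>=1} d(k)/k^s, so a_k = d(k).
For k = 77: the divisors are 1, 7, 11, 77.
Count = 4.

4


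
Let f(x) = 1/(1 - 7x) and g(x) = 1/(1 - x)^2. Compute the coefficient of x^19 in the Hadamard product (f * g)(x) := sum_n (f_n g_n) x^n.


f has coefficients f_k = 7^k. For g = 1/(1 - x)^2 the coefficient is g_k = C(k + 1, 1) = k + 1. The Hadamard coefficient is (f * g)_k = 7^k * (k + 1).
For k = 19: 7^19 * 20 = 11398895185373143 * 20 = 227977903707462860.

227977903707462860


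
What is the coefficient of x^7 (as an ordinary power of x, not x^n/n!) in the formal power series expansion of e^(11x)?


The exponential series is e^y = sum_{k>=0} y^k / k!. Substituting y = 11x gives
e^(11x) = sum_{k>=0} 11^k x^k / k!.
So the coefficient of x^n is a^n/n! with a = 11, n = 7:
11^7 / 7! = 19487171/5040 = 19487171/5040

19487171/5040


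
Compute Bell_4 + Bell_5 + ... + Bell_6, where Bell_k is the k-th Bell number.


Recall Bell_k counts set partitions of a k-set (with Bell_0 = 1 by convention).
Bell_4 through Bell_6: 15, 52, 203
Sum = 15 + 52 + 203 = 270.

270


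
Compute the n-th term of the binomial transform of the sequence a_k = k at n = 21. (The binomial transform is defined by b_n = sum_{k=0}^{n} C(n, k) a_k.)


With a_k = k, b_n = sum_{k=0}^{n} C(n, k) k. Using k * C(n, k) = n * C(n-1, k-1) gives b_n = n * sum_{k>=1} C(n-1, k-1) = n * 2^(n-1).
For n = 21: 21 * 2^20 = 21 * 1048576 = 22020096.

22020096


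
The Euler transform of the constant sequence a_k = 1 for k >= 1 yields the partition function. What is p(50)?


The Euler transform converts the sequence a_k = 1 into the number of integer partitions.
Using the recurrence or dynamic programming:
p(50) = 204226

204226


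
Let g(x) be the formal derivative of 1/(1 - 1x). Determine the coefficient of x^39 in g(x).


Differentiate termwise: d/dx sum_{k>=0} 1^k x^k = sum_{k>=1} k 1^k x^(k-1) = sum_{j>=0} (j+1) 1^(j+1) x^j.
Equivalently, d/dx [1/(1 - 1x)] = 1/(1 - 1x)^2.
For j = 39: 40 * 1^40 = 40 * 1 = 40.

40


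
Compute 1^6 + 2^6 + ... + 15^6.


This power sum has a closed form given by Faulhaber's formula
sum_{k=1}^{m} k^p = (1 / (p + 1)) * sum_{j=0}^{p} C(p + 1, j) B_j m^(p + 1 - j),
but for small m direct computation is fastest:
1 + 64 + 729 + 4096 + 15625 + 46656 + 117649 + 262144 + 531441 + 1000000 + 1771561 + 2985984 + 4826809 + 7529536 + 11390625 = 30482920.

30482920


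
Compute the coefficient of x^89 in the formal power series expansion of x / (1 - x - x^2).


Let f(x) = sum_{k>=0} a_k x^k. Multiplying f(x) * (1 - x - x^2) = x and matching coefficients gives a_0 = 0, a_1 = 1, and a_k = a_{k-1} + a_{k-2} for k >= 2. These are the Fibonacci numbers F_k.
Iterating from F_0 = 0, F_1 = 1:
F_0=0, F_1=1, F_2=1, F_3=2, F_4=3, F_5=5, F_6=8, F_7=13, F_8=21, F_9=34, ...
F_89 = 1779979416004714189.

1779979416004714189


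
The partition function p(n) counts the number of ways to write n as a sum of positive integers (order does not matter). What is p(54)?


Using the generating function prod_{k>=1} 1/(1-x^k), we compute p(54).
By dynamic programming over parts 1 through 54:
p(54) = 386155

386155


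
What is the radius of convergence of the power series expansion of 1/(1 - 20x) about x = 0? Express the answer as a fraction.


Expanding 1/(1 - 20x) = sum_{k>=0} 20^k x^k, the series converges when |20x| < 1, i.e., |x| < 1/20.
So the radius of convergence is 1/20 = 1/20.

1/20


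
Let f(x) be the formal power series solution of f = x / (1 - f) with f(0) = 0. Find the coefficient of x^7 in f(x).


Apply Lagrange inversion: f = x * phi(f) with phi(t) = 1/(1 - t), so
[x^n] f = (1/n) [t^(n-1)] phi(t)^n = (1/n) [t^(n-1)] (1 - t)^(-n) = (1/n) C(2n - 2, n - 1) = C_{n-1}.
For n = 7: C_6 = C(12, 6) / 7 = 924/7 = 132 = 132.

132


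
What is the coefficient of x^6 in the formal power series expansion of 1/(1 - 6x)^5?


The general identity 1/(1 - c x)^r = sum_{k>=0} c^k C(k + r - 1, r - 1) x^k follows by substituting y = c x into 1/(1 - y)^r = sum_{k>=0} C(k + r - 1, r - 1) y^k.
For c = 6, r = 5, k = 6:
6^6 * C(10, 4) = 46656 * 210 = 9797760.

9797760


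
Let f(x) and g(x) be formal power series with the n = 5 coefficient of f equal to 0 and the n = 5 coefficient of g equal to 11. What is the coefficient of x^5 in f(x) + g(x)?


Addition of formal power series is termwise.
The coefficient of x^5 in f + g = 0 + 11
= 11

11


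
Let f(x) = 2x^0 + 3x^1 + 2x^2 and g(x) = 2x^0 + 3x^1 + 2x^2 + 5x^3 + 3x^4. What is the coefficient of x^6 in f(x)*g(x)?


Cauchy product at x^6:
2*3
= 6

6


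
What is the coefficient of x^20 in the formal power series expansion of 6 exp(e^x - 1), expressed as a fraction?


exp(e^x - 1) is the exponential generating function for the Bell numbers Bell_k: exp(e^x - 1) = sum_{k>=0} Bell_k x^k / k!.
So the coefficient of x^20 in 6 exp(e^x - 1) is 6 Bell_20 / 20!.
Computing: Bell_20 = 51724158235372 and 20! = 2432902008176640000, giving
6 * 51724158235372/2432902008176640000 = 263898766507/2068794224640000.

263898766507/2068794224640000


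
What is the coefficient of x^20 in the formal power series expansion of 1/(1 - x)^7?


The negative binomial / multiset identity is
1/(1 - x)^r = sum_{k>=0} C(k + r - 1, r - 1) x^k.
Here r = 7 and k = 20, so the coefficient is
C(20 + 6, 6) = C(26, 6)
= 230230

230230


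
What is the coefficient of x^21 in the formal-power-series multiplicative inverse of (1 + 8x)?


The inverse is 1/(1 + 8x). Apply the geometric identity 1/(1 - y) = sum_{k>=0} y^k with y = -8x:
1/(1 + 8x) = sum_{k>=0} (-8)^k x^k.
So the coefficient of x^21 is (-8)^21 = -9223372036854775808.

-9223372036854775808


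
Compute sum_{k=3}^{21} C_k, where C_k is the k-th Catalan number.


C_3 through C_21: 5, 14, 42, 132, 429, 1430, 4862, 16796, 58786, 208012, 742900, 2674440, 9694845, 35357670, 129644790, 477638700, 1767263190, 6564120420, 24466267020
Sum = 5 + 14 + 42 + 132 + 429 + 1430 + 4862 + 16796 + 58786 + 208012 + 742900 + 2674440 + 9694845 + 35357670 + 129644790 + 477638700 + 1767263190 + 6564120420 + 24466267020
= 33453694483

33453694483


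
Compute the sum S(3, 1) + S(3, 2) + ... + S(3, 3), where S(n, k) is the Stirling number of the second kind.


By definition, S(n, k) counts partitions of an n-set into exactly k nonempty blocks.
Computing row n = 3 for k = 1..3:
S(3, k): 1, 3, 1
Sum = 5. (This equals Bell_3 since the sum runs over all k.)

5


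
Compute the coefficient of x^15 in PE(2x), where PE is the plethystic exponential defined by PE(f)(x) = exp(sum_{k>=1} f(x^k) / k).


With f(x) = 2x, the exponent is sum_{k>=1} 2 x^k / k = 2 * (-ln(1 - x)). Exponentiating:
PE(2x) = exp(-2 ln(1 - x)) = 1/(1 - x)^2.
By the negative binomial expansion, [x^n] 1/(1 - x)^2 = C(n + 1, 1).
For n = 15: C(16, 1) = 16.

16


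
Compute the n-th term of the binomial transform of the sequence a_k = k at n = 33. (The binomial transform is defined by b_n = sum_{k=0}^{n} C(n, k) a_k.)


With a_k = k, b_n = sum_{k=0}^{n} C(n, k) k. Using k * C(n, k) = n * C(n-1, k-1) gives b_n = n * sum_{k>=1} C(n-1, k-1) = n * 2^(n-1).
For n = 33: 33 * 2^32 = 33 * 4294967296 = 141733920768.

141733920768


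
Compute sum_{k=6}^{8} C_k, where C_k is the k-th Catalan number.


C_6 through C_8: 132, 429, 1430
Sum = 132 + 429 + 1430
= 1991

1991


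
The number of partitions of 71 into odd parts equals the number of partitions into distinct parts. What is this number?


Computing partitions of 71 into odd parts (1, 3, 5, ...):
Using the generating function prod_{k>=0} 1/(1-x^(2k+1)),
the count is 32992

32992


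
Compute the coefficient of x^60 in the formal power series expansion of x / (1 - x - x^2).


Let f(x) = sum_{k>=0} a_k x^k. Multiplying f(x) * (1 - x - x^2) = x and matching coefficients gives a_0 = 0, a_1 = 1, and a_k = a_{k-1} + a_{k-2} for k >= 2. These are the Fibonacci numbers F_k.
Iterating from F_0 = 0, F_1 = 1:
F_0=0, F_1=1, F_2=1, F_3=2, F_4=3, F_5=5, F_6=8, F_7=13, F_8=21, F_9=34, ...
F_60 = 1548008755920.

1548008755920


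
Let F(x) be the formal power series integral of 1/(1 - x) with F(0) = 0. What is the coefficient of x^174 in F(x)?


1/(1 - x) = sum_{k>=0} x^k. Integrating termwise and using F(0) = 0 gives
F(x) = sum_{k>=0} x^(k+1) / (k+1) = sum_{m>=1} x^m / m = -ln(1 - x).
So the coefficient of x^174 is 1/174 = 1/174.

1/174


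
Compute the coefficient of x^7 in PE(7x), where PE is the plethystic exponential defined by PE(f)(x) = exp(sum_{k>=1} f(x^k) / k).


With f(x) = 7x, the exponent is sum_{k>=1} 7 x^k / k = 7 * (-ln(1 - x)). Exponentiating:
PE(7x) = exp(-7 ln(1 - x)) = 1/(1 - x)^7.
By the negative binomial expansion, [x^n] 1/(1 - x)^7 = C(n + 6, 6).
For n = 7: C(13, 6) = 1716.

1716


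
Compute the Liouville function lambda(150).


The Liouville function is lambda(k) = (-1)^Omega(k), where Omega(k) counts the prime factors of k with multiplicity.
Factoring: 150 = 2 * 3 * 5 * 5, so Omega(150) = 4.
lambda(150) = (-1)^4 = 1.

1


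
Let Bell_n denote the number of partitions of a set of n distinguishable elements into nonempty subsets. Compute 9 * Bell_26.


Bell_26 can be computed from the Bell triangle or from Dobinski's identity Bell_n = (1/e) * sum_{k>=0} k^n / k!.
Computing Bell_26 = 49631246523618756274.
Then 9 * 49631246523618756274 = 446681218712568806466.

446681218712568806466


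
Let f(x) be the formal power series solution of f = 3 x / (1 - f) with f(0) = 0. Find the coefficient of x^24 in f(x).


Apply Lagrange inversion: f = 3 x * phi(f) with phi(t) = 1/(1 - t), so
[x^n] f = 3^n * (1/n) [t^(n-1)] phi(t)^n = 3^n * (1/n) [t^(n-1)] (1 - t)^(-n) = 3^n * (1/n) C(2n - 2, n - 1) = 3^n * C_{n-1}.
For n = 24: C_23 = C(46, 23) / 24 = 8233430727600/24 = 343059613650.
With the 3^24 = 282429536481 factor, the coefficient is 282429536481 * 343059613650 = 96890167668520440565650.

96890167668520440565650


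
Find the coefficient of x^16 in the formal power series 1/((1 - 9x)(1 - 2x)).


By partial fractions or Cauchy convolution:
The coefficient equals sum_{k=0}^{16} 9^k * 2^(16-k).
= 2382454528505071

2382454528505071


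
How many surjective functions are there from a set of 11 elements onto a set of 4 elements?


By inclusion-exclusion on which target elements are missed, the number of surjections from an n-set onto a k-set is
surj(n, k) = sum_{j=0}^{k} (-1)^j C(k, j) (k - j)^n.
Equivalently surj(n, k) = k! * S(n, k), where S(n, k) is the Stirling number of the second kind.
For n = 11, k = 4:
S(11, 4) = 145750, so
surj = 4! * 145750 = 24 * 145750 = 3498000.

3498000


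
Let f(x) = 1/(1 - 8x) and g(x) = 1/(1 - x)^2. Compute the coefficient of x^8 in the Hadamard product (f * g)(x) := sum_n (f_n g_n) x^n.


f has coefficients f_k = 8^k. For g = 1/(1 - x)^2 the coefficient is g_k = C(k + 1, 1) = k + 1. The Hadamard coefficient is (f * g)_k = 8^k * (k + 1).
For k = 8: 8^8 * 9 = 16777216 * 9 = 150994944.

150994944


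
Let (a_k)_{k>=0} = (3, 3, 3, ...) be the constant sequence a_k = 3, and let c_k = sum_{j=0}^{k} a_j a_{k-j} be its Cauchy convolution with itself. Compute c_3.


Since a_j = 3 for all j >= 0, the convolution sum becomes
c_k = sum_{j=0}^{k} 3 * 3 = 9 * (k + 1).
Equivalently, the generating function of (a_k) is 3/(1 - x) and its square is 9/(1 - x)^2 = sum_{k>=0} 9(k + 1) x^k.
For k = 3: 9 * 4 = 36.

36


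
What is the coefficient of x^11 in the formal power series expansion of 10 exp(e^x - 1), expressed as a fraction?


exp(e^x - 1) is the exponential generating function for the Bell numbers Bell_k: exp(e^x - 1) = sum_{k>=0} Bell_k x^k / k!.
So the coefficient of x^11 in 10 exp(e^x - 1) is 10 Bell_11 / 11!.
Computing: Bell_11 = 678570 and 11! = 39916800, giving
10 * 678570/39916800 = 22619/133056.

22619/133056


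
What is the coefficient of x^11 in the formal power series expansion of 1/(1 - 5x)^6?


The general identity 1/(1 - c x)^r = sum_{k>=0} c^k C(k + r - 1, r - 1) x^k follows by substituting y = c x into 1/(1 - y)^r = sum_{k>=0} C(k + r - 1, r - 1) y^k.
For c = 5, r = 6, k = 11:
5^11 * C(16, 5) = 48828125 * 4368 = 213281250000.

213281250000


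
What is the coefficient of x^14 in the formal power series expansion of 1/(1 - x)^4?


The negative binomial / multiset identity is
1/(1 - x)^r = sum_{k>=0} C(k + r - 1, r - 1) x^k.
Here r = 4 and k = 14, so the coefficient is
C(14 + 3, 3) = C(17, 3)
= 680

680


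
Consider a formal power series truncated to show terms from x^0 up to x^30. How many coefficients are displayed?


From x^0 to x^30 inclusive, the count is 30 - 0 + 1 = 31.

31


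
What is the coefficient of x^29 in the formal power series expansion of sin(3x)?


The Maclaurin series is sin(t) = sum_{k>=0} (-1)^k t^(2k+1) / (2k+1)!, so substituting t = 3x, only odd powers of x are nonzero, with coefficient of x^(2k+1) equal to (-1)^k 3^(2k+1) / (2k+1)!.
Write 29 = 2*14 + 1, giving the coefficient (-1)^14 * 3^29 / 29! = 68630377364883/8841761993739701954543616000000 = 43046721/5545778360934203392000000.

43046721/5545778360934203392000000


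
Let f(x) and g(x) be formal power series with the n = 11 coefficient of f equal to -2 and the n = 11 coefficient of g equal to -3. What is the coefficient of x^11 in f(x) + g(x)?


Addition of formal power series is termwise.
The coefficient of x^11 in f + g = -2 + -3
= -5

-5


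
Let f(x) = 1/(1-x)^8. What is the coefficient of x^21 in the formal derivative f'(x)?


Differentiate: d/dx [ 1/(1-x)^r ] = r / (1-x)^(r+1).
Here r = 8, so f'(x) = 8 / (1-x)^9.
The expansion of 1/(1-x)^(r+1) has coefficient of x^n equal to C(n+r, r).
So the coefficient of x^21 in f'(x) is
8 * C(29, 8) = 8 * 4292145 = 34337160

34337160


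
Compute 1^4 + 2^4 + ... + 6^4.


This power sum has a closed form given by Faulhaber's formula
sum_{k=1}^{m} k^p = (1 / (p + 1)) * sum_{j=0}^{p} C(p + 1, j) B_j m^(p + 1 - j),
but for small m direct computation is fastest:
1 + 16 + 81 + 256 + 625 + 1296 = 2275.

2275


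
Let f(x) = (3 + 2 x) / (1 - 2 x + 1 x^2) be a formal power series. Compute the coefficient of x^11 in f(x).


Write f(x) = sum_{k>=0} a_k x^k. Multiplying both sides by 1 - 2 x + 1 x^2 gives
(1 - 2 x + 1 x^2) sum_{k>=0} a_k x^k = 3 + 2 x.
Matching coefficients:
 x^0: a_0 = 3
 x^1: a_1 - 2 a_0 = 2  =>  a_1 = 2*3 + 2 = 8
 x^k (k >= 2): a_k = 2 a_{k-1} - 1 a_{k-2}.
Iterating: a_2 = 13, a_3 = 18, a_4 = 23, a_5 = 28, a_6 = 33, a_7 = 38, a_8 = 43, a_9 = 48, a_10 = 53, a_11 = 58.
So the coefficient of x^11 is 58.

58


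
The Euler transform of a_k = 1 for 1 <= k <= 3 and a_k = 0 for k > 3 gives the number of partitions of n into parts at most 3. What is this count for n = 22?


Partitions of 22 into parts at most 3:
Using generating function (1-x)^(-1)(1-x^2)^(-1)(1-x^3)^(-1),
the coefficient of x^22 = 52

52


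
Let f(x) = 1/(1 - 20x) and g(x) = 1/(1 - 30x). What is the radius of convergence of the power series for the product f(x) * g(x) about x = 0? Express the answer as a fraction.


The radius of 1/(1 - 20x) is 1/20 (nearest singularity at x = 1/20), and the radius of 1/(1 - 30x) is 1/30.
The product f(x)*g(x) = 1/((1 - 20x)(1 - 30x)) has singularities at both 1/20 and 1/30, so its radius of convergence is the distance to the nearest one:
min(1/20, 1/30) = 1/30.

1/30


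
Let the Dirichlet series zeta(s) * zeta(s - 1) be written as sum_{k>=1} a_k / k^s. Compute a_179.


Convolution gives a_k = sum_{d | k} d * 1 = sum_{d | k} d = sigma(k), the sum of positive divisors of k.
For k = 179, the divisors are 1, 179, so
sigma(179) = 1 + 179 = 180.

180


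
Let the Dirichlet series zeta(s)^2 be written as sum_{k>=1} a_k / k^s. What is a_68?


The Dirichlet convolution of the constant function 1 with itself gives (1 * 1)(k) = sum_{d | k} 1 = d(k), the number of positive divisors of k.
Since zeta(s) = sum_{k>=1} 1/k^s, we have zeta(s)^2 = sum_{k>=1} d(k)/k^s, so a_k = d(k).
For k = 68: the divisors are 1, 2, 4, 17, 34, 68.
Count = 6.

6


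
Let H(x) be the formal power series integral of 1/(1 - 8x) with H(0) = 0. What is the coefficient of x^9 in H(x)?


1/(1 - 8x) = sum_{k>=0} 8^k x^k. Integrating termwise with H(0) = 0:
H(x) = sum_{k>=0} 8^k x^(k+1) / (k+1) = sum_{m>=1} 8^(m-1) x^m / m.
For m = 9: 8^8/9 = 16777216/9 = 16777216/9.

16777216/9


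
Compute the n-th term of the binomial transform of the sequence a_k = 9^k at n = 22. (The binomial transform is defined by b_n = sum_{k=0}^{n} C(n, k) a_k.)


With a_k = 9^k, b_n = sum_{k=0}^{n} C(n, k) 9^k = (1 + 9)^n by the binomial theorem.
For n = 22: (1 + 9)^22 = 10^22 = 10000000000000000000000.

10000000000000000000000


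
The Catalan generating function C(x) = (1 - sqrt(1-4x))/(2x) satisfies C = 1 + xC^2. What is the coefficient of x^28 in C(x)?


Substituting x -> x scales the n-th coefficient by 1, so [x^28] C(x) = C_28.
C_28 = C(2*28, 28)/(29) = 7648690600760440/29 = 263747951750360.
= 263747951750360.

263747951750360


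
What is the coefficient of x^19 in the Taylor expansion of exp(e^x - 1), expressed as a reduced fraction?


exp(e^x - 1) = sum_{k>=0} Bell_k x^k / k!, where Bell_k is the k-th Bell number.
So the coefficient of x^19 is Bell_19 / 19!.
Computing: Bell_19 = 5832742205057 and 19! = 121645100408832000, giving
5832742205057/121645100408832000 = 5832742205057/121645100408832000.

5832742205057/121645100408832000


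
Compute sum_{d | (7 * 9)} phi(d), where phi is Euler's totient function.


First, 7 * 9 = 63. One classical identity is sum_{d | n} phi(d) = n (each k in [1, n] has a unique gcd with n, and among the k's with gcd(k, n) = n/d there are phi(d) of them). So the sum equals 63. We also verify directly:
Divisors of 63: 1, 3, 7, 9, 21, 63.
phi values: 1, 2, 6, 6, 12, 36.
Sum = 63.

63


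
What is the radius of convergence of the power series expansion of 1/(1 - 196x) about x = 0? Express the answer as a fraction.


Expanding 1/(1 - 196x) = sum_{k>=0} 196^k x^k, the series converges when |196x| < 1, i.e., |x| < 1/196.
So the radius of convergence is 1/196 = 1/196.

1/196


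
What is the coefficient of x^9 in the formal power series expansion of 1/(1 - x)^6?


The expansion 1/(1 - x)^r = sum_{k>=0} C(k + r - 1, r - 1) x^k follows from the multiset / negative-binomial theorem (or from repeated differentiation of the geometric series).
For r = 6 and k = 9:
C(14, 5) = 87178291200 / (120 * 362880) = 2002.

2002


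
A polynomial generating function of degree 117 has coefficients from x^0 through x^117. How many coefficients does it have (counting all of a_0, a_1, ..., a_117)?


A polynomial of degree 117 takes the form a_0 + a_1 x + ... + a_117 x^117.
The number of coefficients is 117 + 1 = 118.

118


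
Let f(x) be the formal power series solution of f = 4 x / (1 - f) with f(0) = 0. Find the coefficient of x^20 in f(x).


Apply Lagrange inversion: f = 4 x * phi(f) with phi(t) = 1/(1 - t), so
[x^n] f = 4^n * (1/n) [t^(n-1)] phi(t)^n = 4^n * (1/n) [t^(n-1)] (1 - t)^(-n) = 4^n * (1/n) C(2n - 2, n - 1) = 4^n * C_{n-1}.
For n = 20: C_19 = C(38, 19) / 20 = 35345263800/20 = 1767263190.
With the 4^20 = 1099511627776 factor, the coefficient is 1099511627776 * 1767263190 = 1943126426745506365440.

1943126426745506365440


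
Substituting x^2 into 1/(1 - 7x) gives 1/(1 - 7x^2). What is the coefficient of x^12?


The coefficient of x^(2m) in 1/(1 - 7x^2) is 7^m.
With n = 12 = 2*6, the coefficient is 7^6 = 117649.

117649


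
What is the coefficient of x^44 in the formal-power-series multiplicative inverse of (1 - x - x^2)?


Let the inverse be f(x) = sum_{k>=0} a_k x^k. From f(x) * (1 - x - x^2) = 1 and matching coefficients:
 x^0: a_0 = 1.
 x^1: a_1 - a_0 = 0, so a_1 = 1.
 x^k (k >= 2): a_k - a_{k-1} - a_{k-2} = 0, i.e. a_k = a_{k-1} + a_{k-2}.
This is the Fibonacci-type recurrence shifted so that a_0 = a_1 = 1.
Iterating: a_0=1, a_1=1, a_2=2, a_3=3, a_4=5, a_5=8, a_6=13, a_7=21, a_8=34, a_9=55, ...
a_44 = 1134903170.

1134903170


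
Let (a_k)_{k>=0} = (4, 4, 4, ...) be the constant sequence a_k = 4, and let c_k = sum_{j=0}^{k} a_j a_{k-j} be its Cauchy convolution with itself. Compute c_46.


Since a_j = 4 for all j >= 0, the convolution sum becomes
c_k = sum_{j=0}^{k} 4 * 4 = 16 * (k + 1).
Equivalently, the generating function of (a_k) is 4/(1 - x) and its square is 16/(1 - x)^2 = sum_{k>=0} 16(k + 1) x^k.
For k = 46: 16 * 47 = 752.

752


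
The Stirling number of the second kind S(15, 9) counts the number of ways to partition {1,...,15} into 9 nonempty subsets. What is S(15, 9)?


Using the explicit formula S(n,k) = (1/k!) sum_{j=0}^{k} (-1)^(k-j) C(k,j) j^n:
S(15, 9) = 67128490
Equivalently, S(n,k) is n! times the coefficient of x^n in the EGF (e^x - 1)^k / k!.

67128490


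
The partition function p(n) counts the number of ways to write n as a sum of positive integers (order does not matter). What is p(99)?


Using the generating function prod_{k>=1} 1/(1-x^k), we compute p(99).
By dynamic programming over parts 1 through 99:
p(99) = 169229875

169229875


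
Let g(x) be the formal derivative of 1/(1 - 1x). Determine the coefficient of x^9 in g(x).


Differentiate termwise: d/dx sum_{k>=0} 1^k x^k = sum_{k>=1} k 1^k x^(k-1) = sum_{j>=0} (j+1) 1^(j+1) x^j.
Equivalently, d/dx [1/(1 - 1x)] = 1/(1 - 1x)^2.
For j = 9: 10 * 1^10 = 10 * 1 = 10.

10


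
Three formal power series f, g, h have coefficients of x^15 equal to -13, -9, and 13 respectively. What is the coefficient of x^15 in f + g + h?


Series addition is componentwise:
-13 + -9 + 13
= -9

-9


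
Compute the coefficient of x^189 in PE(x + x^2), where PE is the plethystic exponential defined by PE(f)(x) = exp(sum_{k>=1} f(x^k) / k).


With f(x) = x + x^2, the exponent is sum_{k>=1} (x^k + x^(2k)) / k = -ln(1 - x) - ln(1 - x^2). Exponentiating:
PE(x + x^2) = 1 / ((1 - x)(1 - x^2)).
This is the generating function for partitions of n into parts of size 1 or 2. The number of 2's can be any j in 0..94, and the rest are 1's, so
[x^189] = floor(189/2) + 1 = 95.

95


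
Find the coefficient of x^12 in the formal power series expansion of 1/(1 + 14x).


Write 1/(1 + c x) = 1/(1 - (-c) x) and apply the geometric-series identity
1/(1 - y) = sum_{k>=0} y^k to get 1/(1 + c x) = sum_{k>=0} (-c)^k x^k.
So the coefficient of x^k is (-c)^k = (-1)^k * c^k.
Here c = 14 and k = 12:
(-14)^12 = 1 * 56693912375296 = 56693912375296

56693912375296


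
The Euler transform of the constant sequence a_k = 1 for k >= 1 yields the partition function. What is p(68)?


The Euler transform converts the sequence a_k = 1 into the number of integer partitions.
Using the recurrence or dynamic programming:
p(68) = 3087735

3087735


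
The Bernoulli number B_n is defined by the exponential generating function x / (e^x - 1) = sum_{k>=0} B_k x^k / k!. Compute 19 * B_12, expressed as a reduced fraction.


Bernoulli numbers can also be computed recursively via B_0 = 1 and sum_{j=0}^{m} C(m+1, j) B_j = 0 for m >= 1. Odd-index Bernoulli numbers vanish for k >= 3.
Computing B_12 = -691/2730, so 19 * B_12 = 19 * -691/2730 = -13129/2730.

-13129/2730


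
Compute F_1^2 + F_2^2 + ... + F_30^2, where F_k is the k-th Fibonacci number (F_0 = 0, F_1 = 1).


There is a standard identity sum_{k=0}^{N} F_k^2 = F_N * F_{N+1} (proved inductively from the telescoping relation F_k^2 = F_k F_{k+1} - F_{k-1} F_k). Then
sum_{k=1}^{30} F_k^2 = F_30 F_31 - F_0 F_1.
Computing: F_30 = 832040, F_31 = 1346269, F_0 = 0, F_1 = 1.
Sum = 832040 * 1346269 - 0 * 1 = 1120149658760.

1120149658760


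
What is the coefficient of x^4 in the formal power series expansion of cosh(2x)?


The Maclaurin series is cosh(t) = sum_{m>=0} t^(2m) / (2m)!, so substituting t = 2x, only even powers of x are nonzero, with coefficient of x^(2m) equal to 2^(2m) / (2m)!.
For x^4 the coefficient is 2^4/4! = 16/24 = 2/3.

2/3


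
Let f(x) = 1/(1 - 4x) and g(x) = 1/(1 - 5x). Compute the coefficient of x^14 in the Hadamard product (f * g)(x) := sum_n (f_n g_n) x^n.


f has coefficients f_k = 4^k and g has coefficients g_k = 5^k, so the Hadamard product has coefficient (f*g)_k = 4^k * 5^k = 20^k.
For k = 14: 20^14 = 1638400000000000000.

1638400000000000000
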